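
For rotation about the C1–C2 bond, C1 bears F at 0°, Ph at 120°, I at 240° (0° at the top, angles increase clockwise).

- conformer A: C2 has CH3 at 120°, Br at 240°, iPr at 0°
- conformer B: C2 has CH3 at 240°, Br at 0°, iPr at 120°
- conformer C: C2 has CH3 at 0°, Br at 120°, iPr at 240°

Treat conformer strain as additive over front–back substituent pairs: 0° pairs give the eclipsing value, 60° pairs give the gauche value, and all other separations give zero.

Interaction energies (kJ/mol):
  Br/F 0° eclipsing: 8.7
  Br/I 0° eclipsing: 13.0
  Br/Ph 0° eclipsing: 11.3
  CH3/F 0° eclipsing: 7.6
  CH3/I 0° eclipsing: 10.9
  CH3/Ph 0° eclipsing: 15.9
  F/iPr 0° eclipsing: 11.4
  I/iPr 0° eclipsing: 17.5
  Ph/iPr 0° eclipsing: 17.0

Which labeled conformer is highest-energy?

A (eclipsed): F–iPr eclipsed, Ph–CH3 eclipsed, I–Br eclipsed; 11.4 + 15.9 + 13.0 = 40.3 kJ/mol.
B (eclipsed): F–Br eclipsed, Ph–iPr eclipsed, I–CH3 eclipsed; 8.7 + 17.0 + 10.9 = 36.6 kJ/mol.
C (eclipsed): F–CH3 eclipsed, Ph–Br eclipsed, I–iPr eclipsed; 7.6 + 11.3 + 17.5 = 36.4 kJ/mol.
A has the highest total (40.3 kJ/mol).

A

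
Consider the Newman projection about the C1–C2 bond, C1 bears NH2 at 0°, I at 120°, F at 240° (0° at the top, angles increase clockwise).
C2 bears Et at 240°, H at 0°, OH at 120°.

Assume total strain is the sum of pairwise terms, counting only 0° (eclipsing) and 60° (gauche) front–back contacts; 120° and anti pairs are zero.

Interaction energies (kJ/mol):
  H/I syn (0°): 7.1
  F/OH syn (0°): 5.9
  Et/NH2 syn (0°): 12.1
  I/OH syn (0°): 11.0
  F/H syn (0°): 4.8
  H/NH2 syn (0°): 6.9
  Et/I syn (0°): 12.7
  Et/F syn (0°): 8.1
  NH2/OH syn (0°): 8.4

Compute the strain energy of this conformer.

26.0 kJ/mol

This conformer (eclipsed): NH2–H eclipsed, I–OH eclipsed, F–Et eclipsed; 6.9 + 11.0 + 8.1 = 26.0 kJ/mol.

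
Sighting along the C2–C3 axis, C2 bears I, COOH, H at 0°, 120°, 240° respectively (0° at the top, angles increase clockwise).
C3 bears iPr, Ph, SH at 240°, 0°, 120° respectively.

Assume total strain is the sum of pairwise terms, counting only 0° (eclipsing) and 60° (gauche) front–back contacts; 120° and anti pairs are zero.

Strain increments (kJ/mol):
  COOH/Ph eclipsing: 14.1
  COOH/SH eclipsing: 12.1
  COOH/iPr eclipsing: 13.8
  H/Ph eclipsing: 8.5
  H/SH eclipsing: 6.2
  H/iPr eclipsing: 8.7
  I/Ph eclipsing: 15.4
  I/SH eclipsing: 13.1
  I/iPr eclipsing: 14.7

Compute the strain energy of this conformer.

This conformer is eclipsed. I at 0° is eclipsed with Ph at 0° (15.4); COOH at 120° is eclipsed with SH at 120° (12.1); H at 240° is eclipsed with iPr at 240° (8.7). Total 36.2 kJ/mol.

36.2 kJ/mol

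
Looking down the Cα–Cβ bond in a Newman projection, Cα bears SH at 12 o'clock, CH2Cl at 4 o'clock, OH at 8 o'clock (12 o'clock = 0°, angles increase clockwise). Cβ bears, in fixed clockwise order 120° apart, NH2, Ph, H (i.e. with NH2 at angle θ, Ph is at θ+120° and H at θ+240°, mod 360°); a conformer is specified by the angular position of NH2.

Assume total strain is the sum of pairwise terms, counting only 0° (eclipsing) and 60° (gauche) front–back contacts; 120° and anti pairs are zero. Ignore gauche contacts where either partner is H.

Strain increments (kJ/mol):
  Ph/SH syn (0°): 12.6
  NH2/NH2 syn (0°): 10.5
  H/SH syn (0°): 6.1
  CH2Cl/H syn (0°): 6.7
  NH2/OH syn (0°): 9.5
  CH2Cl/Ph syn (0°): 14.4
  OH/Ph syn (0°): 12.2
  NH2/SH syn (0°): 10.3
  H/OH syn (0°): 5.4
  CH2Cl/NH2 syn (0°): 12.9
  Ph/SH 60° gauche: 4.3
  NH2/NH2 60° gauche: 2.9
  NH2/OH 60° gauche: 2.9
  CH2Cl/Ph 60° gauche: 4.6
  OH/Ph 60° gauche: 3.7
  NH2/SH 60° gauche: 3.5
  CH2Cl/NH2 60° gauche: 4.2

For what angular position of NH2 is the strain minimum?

180°

NH2 at 0° (eclipsed): SH–NH2 eclipsed, CH2Cl–Ph eclipsed, OH–H eclipsed; 10.3 + 14.4 + 5.4 = 30.1 kJ/mol.
NH2 at 60° (staggered): SH–NH2 gauche, CH2Cl–NH2 gauche, CH2Cl–Ph gauche, OH–Ph gauche; 3.5 + 4.2 + 4.6 + 3.7 = 16.0 kJ/mol.
NH2 at 120° (eclipsed): SH–H eclipsed, CH2Cl–NH2 eclipsed, OH–Ph eclipsed; 6.1 + 12.9 + 12.2 = 31.2 kJ/mol.
NH2 at 180° (staggered): SH–Ph gauche, CH2Cl–NH2 gauche, OH–NH2 gauche, OH–Ph gauche; 4.3 + 4.2 + 2.9 + 3.7 = 15.1 kJ/mol.
NH2 at 240° (eclipsed): SH–Ph eclipsed, CH2Cl–H eclipsed, OH–NH2 eclipsed; 12.6 + 6.7 + 9.5 = 28.8 kJ/mol.
NH2 at 300° (staggered): SH–NH2 gauche, SH–Ph gauche, CH2Cl–Ph gauche, OH–NH2 gauche; 3.5 + 4.3 + 4.6 + 2.9 = 15.3 kJ/mol.
The minimum (15.1 kJ/mol) occurs with NH2 at 180°.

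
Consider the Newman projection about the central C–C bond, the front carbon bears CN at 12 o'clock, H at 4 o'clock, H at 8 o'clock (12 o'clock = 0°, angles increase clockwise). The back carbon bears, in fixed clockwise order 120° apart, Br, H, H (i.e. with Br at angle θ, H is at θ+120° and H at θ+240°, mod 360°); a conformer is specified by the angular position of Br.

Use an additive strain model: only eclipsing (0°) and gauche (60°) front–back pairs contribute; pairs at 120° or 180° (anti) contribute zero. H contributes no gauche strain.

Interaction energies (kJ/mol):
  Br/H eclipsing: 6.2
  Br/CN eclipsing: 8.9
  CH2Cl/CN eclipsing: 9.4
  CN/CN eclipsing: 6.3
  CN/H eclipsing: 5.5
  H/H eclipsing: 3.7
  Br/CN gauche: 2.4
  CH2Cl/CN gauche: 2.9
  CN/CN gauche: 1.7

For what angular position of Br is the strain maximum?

0°

Br at 0° (eclipsed): CN(0°)/Br(0°) eclipsed 8.9; H(120°)/H(120°) eclipsed 3.7; H(240°)/H(240°) eclipsed 3.7 → 16.3 kJ/mol.
Br at 60° (staggered): CN(0°)/Br(60°) gauche 2.4 → 2.4 kJ/mol.
Br at 120° (eclipsed): CN(0°)/H(0°) eclipsed 5.5; H(120°)/Br(120°) eclipsed 6.2; H(240°)/H(240°) eclipsed 3.7 → 15.4 kJ/mol.
Br at 180° (staggered): no non-H gauche contacts → 0.0 kJ/mol.
Br at 240° (eclipsed): CN(0°)/H(0°) eclipsed 5.5; H(120°)/H(120°) eclipsed 3.7; H(240°)/Br(240°) eclipsed 6.2 → 15.4 kJ/mol.
Br at 300° (staggered): CN(0°)/Br(300°) gauche 2.4 → 2.4 kJ/mol.
The maximum (16.3 kJ/mol) occurs with Br at 0°.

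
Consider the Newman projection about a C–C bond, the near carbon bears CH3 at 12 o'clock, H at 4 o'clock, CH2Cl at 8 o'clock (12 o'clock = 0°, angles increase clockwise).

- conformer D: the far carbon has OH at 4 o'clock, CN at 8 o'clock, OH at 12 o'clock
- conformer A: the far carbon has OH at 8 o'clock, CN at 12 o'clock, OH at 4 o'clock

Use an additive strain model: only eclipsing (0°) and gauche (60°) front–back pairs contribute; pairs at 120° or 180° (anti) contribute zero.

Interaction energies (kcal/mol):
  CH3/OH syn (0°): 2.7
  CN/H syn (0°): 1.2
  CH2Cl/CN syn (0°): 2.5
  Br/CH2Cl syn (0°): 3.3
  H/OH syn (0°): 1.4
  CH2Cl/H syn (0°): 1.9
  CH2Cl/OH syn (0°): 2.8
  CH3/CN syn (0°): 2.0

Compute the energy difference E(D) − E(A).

+0.4 kcal/mol

D (eclipsed): CH3(0°)/OH(0°) eclipsed 2.7; H(120°)/OH(120°) eclipsed 1.4; CH2Cl(240°)/CN(240°) eclipsed 2.5 → 6.6 kcal/mol.
A (eclipsed): CH3(0°)/CN(0°) eclipsed 2.0; H(120°)/OH(120°) eclipsed 1.4; CH2Cl(240°)/OH(240°) eclipsed 2.8 → 6.2 kcal/mol.
E(D) − E(A) = 6.6 − 6.2 = +0.4 kcal/mol.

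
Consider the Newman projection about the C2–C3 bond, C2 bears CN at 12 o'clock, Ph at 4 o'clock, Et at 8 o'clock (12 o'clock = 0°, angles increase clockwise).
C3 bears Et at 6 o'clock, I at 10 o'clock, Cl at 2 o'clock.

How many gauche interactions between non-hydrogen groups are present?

6

Non-H gauche pairs: CN(0°)/I(300°); CN(0°)/Cl(60°); Ph(120°)/Et(180°); Ph(120°)/Cl(60°); Et(240°)/Et(180°); Et(240°)/I(300°) — 6 interactions.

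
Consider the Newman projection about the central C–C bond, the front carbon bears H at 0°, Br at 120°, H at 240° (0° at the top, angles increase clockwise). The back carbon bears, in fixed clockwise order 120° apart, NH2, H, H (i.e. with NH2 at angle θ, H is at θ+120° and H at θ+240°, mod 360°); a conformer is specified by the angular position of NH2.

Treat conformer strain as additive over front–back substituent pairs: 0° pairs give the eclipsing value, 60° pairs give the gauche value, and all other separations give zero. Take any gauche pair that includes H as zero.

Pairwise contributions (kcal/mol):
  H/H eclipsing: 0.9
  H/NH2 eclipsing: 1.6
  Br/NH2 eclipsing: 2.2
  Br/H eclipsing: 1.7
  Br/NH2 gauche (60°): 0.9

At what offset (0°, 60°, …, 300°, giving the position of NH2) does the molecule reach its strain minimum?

NH2 at 0° is eclipsed. H at 0° is eclipsed with NH2 at 0° (1.6); Br at 120° is eclipsed with H at 120° (1.7); H at 240° is eclipsed with H at 240° (0.9). Total 4.2 kcal/mol.
NH2 at 60° is staggered. Br at 120° is gauche with NH2 at 60° (0.9). Total 0.9 kcal/mol.
NH2 at 120° is eclipsed. H at 0° is eclipsed with H at 0° (0.9); Br at 120° is eclipsed with NH2 at 120° (2.2); H at 240° is eclipsed with H at 240° (0.9). Total 4.0 kcal/mol.
NH2 at 180° is staggered. Br at 120° is gauche with NH2 at 180° (0.9). Total 0.9 kcal/mol.
NH2 at 240° is eclipsed. H at 0° is eclipsed with H at 0° (0.9); Br at 120° is eclipsed with H at 120° (1.7); H at 240° is eclipsed with NH2 at 240° (1.6). Total 4.2 kcal/mol.
NH2 at 300° (staggered): no non-H gauche contacts → 0.0 kcal/mol.
The minimum (0.0 kcal/mol) occurs with NH2 at 300°.

300°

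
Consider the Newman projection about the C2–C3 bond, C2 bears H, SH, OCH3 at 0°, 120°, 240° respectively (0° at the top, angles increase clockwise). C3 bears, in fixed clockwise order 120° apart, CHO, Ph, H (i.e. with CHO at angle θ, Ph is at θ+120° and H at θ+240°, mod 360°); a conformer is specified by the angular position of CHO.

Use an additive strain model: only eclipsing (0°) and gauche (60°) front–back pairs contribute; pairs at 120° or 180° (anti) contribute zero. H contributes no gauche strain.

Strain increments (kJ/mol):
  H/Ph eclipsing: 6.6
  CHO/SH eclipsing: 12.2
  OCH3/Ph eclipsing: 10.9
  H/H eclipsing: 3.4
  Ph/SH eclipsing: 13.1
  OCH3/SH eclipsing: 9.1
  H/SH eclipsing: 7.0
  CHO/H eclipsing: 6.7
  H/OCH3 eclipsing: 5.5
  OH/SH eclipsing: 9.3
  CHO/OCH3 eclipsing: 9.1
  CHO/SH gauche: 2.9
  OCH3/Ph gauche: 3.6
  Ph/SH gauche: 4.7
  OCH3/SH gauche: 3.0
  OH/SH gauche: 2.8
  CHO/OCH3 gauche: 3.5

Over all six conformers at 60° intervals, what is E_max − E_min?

CHO at 0° is eclipsed. H at 0° is eclipsed with CHO at 0° (6.7); SH at 120° is eclipsed with Ph at 120° (13.1); OCH3 at 240° is eclipsed with H at 240° (5.5). Total 25.3 kJ/mol.
CHO at 60° is staggered. SH at 120° is gauche with CHO at 60° (2.9); SH at 120° is gauche with Ph at 180° (4.7); OCH3 at 240° is gauche with Ph at 180° (3.6). Total 11.2 kJ/mol.
CHO at 120° is eclipsed. H at 0° is eclipsed with H at 0° (3.4); SH at 120° is eclipsed with CHO at 120° (12.2); OCH3 at 240° is eclipsed with Ph at 240° (10.9). Total 26.5 kJ/mol.
CHO at 180° is staggered. SH at 120° is gauche with CHO at 180° (2.9); OCH3 at 240° is gauche with CHO at 180° (3.5); OCH3 at 240° is gauche with Ph at 300° (3.6). Total 10.0 kJ/mol.
CHO at 240° is eclipsed. H at 0° is eclipsed with Ph at 0° (6.6); SH at 120° is eclipsed with H at 120° (7.0); OCH3 at 240° is eclipsed with CHO at 240° (9.1). Total 22.7 kJ/mol.
CHO at 300° is staggered. SH at 120° is gauche with Ph at 60° (4.7); OCH3 at 240° is gauche with CHO at 300° (3.5). Total 8.2 kJ/mol.
Max at 120° (26.5 kJ/mol), min at 300° (8.2 kJ/mol); barrier = 18.3 kJ/mol.

18.3 kJ/mol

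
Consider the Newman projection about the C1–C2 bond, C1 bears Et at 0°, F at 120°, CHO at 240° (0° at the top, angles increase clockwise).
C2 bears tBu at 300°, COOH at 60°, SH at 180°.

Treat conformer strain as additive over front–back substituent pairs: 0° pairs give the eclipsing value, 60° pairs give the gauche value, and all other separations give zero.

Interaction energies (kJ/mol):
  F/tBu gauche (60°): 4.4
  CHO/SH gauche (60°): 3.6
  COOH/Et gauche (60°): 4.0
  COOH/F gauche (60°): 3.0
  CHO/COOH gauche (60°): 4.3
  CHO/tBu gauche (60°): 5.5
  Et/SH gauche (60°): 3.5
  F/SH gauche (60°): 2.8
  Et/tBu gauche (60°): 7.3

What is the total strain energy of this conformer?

This conformer (staggered): Et–tBu gauche, Et–COOH gauche, F–COOH gauche, F–SH gauche, CHO–tBu gauche, CHO–SH gauche; 7.3 + 4.0 + 3.0 + 2.8 + 5.5 + 3.6 = 26.2 kJ/mol.

26.2 kJ/mol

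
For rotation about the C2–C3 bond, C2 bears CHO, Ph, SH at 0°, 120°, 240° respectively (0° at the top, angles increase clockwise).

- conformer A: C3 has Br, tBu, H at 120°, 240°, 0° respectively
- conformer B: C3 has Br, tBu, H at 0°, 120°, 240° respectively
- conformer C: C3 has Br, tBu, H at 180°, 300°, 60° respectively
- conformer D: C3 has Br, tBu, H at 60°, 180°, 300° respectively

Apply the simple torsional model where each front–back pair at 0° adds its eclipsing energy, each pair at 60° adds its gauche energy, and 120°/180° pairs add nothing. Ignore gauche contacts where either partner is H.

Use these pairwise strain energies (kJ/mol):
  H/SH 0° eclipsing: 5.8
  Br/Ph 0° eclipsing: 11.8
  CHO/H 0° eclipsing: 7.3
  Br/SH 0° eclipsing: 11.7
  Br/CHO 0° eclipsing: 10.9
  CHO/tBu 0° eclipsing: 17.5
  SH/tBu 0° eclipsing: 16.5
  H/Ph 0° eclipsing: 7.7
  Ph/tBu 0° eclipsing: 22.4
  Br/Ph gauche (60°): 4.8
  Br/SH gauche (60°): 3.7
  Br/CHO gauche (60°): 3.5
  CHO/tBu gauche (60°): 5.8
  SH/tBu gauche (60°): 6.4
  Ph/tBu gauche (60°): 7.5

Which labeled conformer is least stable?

B

A (eclipsed): CHO–H eclipsed, Ph–Br eclipsed, SH–tBu eclipsed; 7.3 + 11.8 + 16.5 = 35.6 kJ/mol.
B (eclipsed): CHO–Br eclipsed, Ph–tBu eclipsed, SH–H eclipsed; 10.9 + 22.4 + 5.8 = 39.1 kJ/mol.
C (staggered): CHO–tBu gauche, Ph–Br gauche, SH–Br gauche, SH–tBu gauche; 5.8 + 4.8 + 3.7 + 6.4 = 20.7 kJ/mol.
D (staggered): CHO–Br gauche, Ph–Br gauche, Ph–tBu gauche, SH–tBu gauche; 3.5 + 4.8 + 7.5 + 6.4 = 22.2 kJ/mol.
B has the highest total (39.1 kJ/mol).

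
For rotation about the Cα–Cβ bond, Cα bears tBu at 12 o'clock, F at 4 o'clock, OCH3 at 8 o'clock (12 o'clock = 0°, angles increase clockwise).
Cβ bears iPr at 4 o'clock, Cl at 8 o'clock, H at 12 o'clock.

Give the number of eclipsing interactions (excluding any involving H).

2

Non-H eclipsing pairs: F(120°)/iPr(120°); OCH3(240°)/Cl(240°) — 2 interactions.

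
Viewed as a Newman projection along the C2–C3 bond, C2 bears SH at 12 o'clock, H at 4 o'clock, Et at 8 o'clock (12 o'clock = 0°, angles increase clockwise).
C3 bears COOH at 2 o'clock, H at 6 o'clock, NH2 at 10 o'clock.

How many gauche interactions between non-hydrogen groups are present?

3

Non-H gauche pairs: SH(0°)/COOH(60°); SH(0°)/NH2(300°); Et(240°)/NH2(300°) — 3 interactions.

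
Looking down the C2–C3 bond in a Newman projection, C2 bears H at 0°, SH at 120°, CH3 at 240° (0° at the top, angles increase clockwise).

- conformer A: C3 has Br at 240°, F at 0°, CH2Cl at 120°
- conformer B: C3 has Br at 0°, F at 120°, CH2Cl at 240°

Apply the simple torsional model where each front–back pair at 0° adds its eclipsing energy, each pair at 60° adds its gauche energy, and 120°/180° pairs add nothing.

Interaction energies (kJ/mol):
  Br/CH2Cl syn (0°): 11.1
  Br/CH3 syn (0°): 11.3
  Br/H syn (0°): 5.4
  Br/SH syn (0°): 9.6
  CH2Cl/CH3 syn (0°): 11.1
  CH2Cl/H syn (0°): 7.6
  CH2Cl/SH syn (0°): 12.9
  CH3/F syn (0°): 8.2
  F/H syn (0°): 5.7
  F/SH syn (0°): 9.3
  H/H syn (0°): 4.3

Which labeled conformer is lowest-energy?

A is eclipsed. H at 0° is eclipsed with F at 0° (5.7); SH at 120° is eclipsed with CH2Cl at 120° (12.9); CH3 at 240° is eclipsed with Br at 240° (11.3). Total 29.9 kJ/mol.
B is eclipsed. H at 0° is eclipsed with Br at 0° (5.4); SH at 120° is eclipsed with F at 120° (9.3); CH3 at 240° is eclipsed with CH2Cl at 240° (11.1). Total 25.8 kJ/mol.
B has the lowest total (25.8 kJ/mol).

B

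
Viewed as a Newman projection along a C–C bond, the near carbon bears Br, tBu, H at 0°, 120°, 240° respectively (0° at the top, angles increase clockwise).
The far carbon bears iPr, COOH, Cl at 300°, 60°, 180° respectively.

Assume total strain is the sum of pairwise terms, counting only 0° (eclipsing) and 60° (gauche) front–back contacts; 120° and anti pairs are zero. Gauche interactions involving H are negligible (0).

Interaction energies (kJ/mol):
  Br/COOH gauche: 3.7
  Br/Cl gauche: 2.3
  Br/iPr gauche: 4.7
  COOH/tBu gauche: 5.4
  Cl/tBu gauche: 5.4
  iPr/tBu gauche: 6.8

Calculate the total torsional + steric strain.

This conformer (staggered): Br(0°)/iPr(300°) gauche 4.7; Br(0°)/COOH(60°) gauche 3.7; tBu(120°)/COOH(60°) gauche 5.4; tBu(120°)/Cl(180°) gauche 5.4 → 19.2 kJ/mol.

19.2 kJ/mol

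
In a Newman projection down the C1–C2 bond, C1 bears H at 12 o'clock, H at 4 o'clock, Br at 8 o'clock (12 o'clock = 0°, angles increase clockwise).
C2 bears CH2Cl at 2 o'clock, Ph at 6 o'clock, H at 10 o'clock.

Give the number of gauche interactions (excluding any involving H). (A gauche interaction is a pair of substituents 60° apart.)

Non-H gauche pairs: Br(240°)/Ph(180°) — 1 interaction.

1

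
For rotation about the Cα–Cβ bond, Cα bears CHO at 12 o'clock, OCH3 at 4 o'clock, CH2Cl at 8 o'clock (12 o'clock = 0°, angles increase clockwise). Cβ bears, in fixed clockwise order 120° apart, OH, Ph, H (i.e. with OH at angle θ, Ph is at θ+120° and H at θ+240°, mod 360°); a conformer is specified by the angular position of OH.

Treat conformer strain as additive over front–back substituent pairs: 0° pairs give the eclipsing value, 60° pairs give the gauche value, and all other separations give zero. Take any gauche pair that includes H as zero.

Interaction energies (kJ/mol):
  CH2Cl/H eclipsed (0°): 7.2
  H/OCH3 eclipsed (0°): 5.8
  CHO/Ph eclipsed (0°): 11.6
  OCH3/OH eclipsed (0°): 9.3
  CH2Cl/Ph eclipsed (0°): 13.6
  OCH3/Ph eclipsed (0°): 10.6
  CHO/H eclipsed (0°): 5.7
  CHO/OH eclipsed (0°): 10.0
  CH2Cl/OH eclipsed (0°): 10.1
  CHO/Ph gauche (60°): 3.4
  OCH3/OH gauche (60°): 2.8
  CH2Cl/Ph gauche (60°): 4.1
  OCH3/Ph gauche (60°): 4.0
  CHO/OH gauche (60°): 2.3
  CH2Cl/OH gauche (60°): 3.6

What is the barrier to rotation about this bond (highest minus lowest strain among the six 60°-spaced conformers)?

15.4 kJ/mol

OH at 0° is eclipsed. CHO at 0° is eclipsed with OH at 0° (10.0); OCH3 at 120° is eclipsed with Ph at 120° (10.6); CH2Cl at 240° is eclipsed with H at 240° (7.2). Total 27.8 kJ/mol.
OH at 60° is staggered. CHO at 0° is gauche with OH at 60° (2.3); OCH3 at 120° is gauche with OH at 60° (2.8); OCH3 at 120° is gauche with Ph at 180° (4.0); CH2Cl at 240° is gauche with Ph at 180° (4.1). Total 13.2 kJ/mol.
OH at 120° is eclipsed. CHO at 0° is eclipsed with H at 0° (5.7); OCH3 at 120° is eclipsed with OH at 120° (9.3); CH2Cl at 240° is eclipsed with Ph at 240° (13.6). Total 28.6 kJ/mol.
OH at 180° is staggered. CHO at 0° is gauche with Ph at 300° (3.4); OCH3 at 120° is gauche with OH at 180° (2.8); CH2Cl at 240° is gauche with OH at 180° (3.6); CH2Cl at 240° is gauche with Ph at 300° (4.1). Total 13.9 kJ/mol.
OH at 240° is eclipsed. CHO at 0° is eclipsed with Ph at 0° (11.6); OCH3 at 120° is eclipsed with H at 120° (5.8); CH2Cl at 240° is eclipsed with OH at 240° (10.1). Total 27.5 kJ/mol.
OH at 300° is staggered. CHO at 0° is gauche with OH at 300° (2.3); CHO at 0° is gauche with Ph at 60° (3.4); OCH3 at 120° is gauche with Ph at 60° (4.0); CH2Cl at 240° is gauche with OH at 300° (3.6). Total 13.3 kJ/mol.
Max at 120° (28.6 kJ/mol), min at 60° (13.2 kJ/mol); barrier = 15.4 kJ/mol.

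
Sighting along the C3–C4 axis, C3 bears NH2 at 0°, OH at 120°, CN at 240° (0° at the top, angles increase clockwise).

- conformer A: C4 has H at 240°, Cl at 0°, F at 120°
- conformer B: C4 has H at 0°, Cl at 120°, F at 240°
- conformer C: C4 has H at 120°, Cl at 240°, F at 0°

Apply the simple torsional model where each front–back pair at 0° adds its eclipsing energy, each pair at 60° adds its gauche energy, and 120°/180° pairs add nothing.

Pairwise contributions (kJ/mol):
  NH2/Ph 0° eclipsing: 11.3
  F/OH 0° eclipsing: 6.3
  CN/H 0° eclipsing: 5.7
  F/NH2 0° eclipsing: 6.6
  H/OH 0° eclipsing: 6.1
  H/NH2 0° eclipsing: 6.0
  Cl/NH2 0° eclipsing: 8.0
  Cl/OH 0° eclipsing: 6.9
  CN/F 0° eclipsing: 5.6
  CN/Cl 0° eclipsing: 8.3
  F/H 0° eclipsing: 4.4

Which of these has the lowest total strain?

B

A (eclipsed): NH2–Cl eclipsed, OH–F eclipsed, CN–H eclipsed; 8.0 + 6.3 + 5.7 = 20.0 kJ/mol.
B (eclipsed): NH2–H eclipsed, OH–Cl eclipsed, CN–F eclipsed; 6.0 + 6.9 + 5.6 = 18.5 kJ/mol.
C (eclipsed): NH2–F eclipsed, OH–H eclipsed, CN–Cl eclipsed; 6.6 + 6.1 + 8.3 = 21.0 kJ/mol.
B has the lowest total (18.5 kJ/mol).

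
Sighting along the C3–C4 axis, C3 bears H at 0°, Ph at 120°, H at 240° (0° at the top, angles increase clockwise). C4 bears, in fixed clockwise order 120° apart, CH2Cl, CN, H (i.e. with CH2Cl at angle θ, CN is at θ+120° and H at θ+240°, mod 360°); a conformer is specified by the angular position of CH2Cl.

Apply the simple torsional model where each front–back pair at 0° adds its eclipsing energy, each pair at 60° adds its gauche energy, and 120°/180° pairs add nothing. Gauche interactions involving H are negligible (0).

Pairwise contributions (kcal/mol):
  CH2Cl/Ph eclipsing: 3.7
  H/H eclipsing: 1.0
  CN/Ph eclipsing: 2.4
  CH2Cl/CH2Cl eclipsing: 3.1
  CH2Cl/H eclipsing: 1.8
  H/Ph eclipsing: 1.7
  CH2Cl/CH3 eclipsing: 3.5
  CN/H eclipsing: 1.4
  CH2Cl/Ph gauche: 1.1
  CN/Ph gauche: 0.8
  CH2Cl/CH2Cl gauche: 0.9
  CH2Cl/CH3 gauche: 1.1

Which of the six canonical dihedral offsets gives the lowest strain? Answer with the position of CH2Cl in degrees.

CH2Cl at 0° is eclipsed. H at 0° is eclipsed with CH2Cl at 0° (1.8); Ph at 120° is eclipsed with CN at 120° (2.4); H at 240° is eclipsed with H at 240° (1.0). Total 5.2 kcal/mol.
CH2Cl at 60° is staggered. Ph at 120° is gauche with CH2Cl at 60° (1.1); Ph at 120° is gauche with CN at 180° (0.8). Total 1.9 kcal/mol.
CH2Cl at 120° is eclipsed. H at 0° is eclipsed with H at 0° (1.0); Ph at 120° is eclipsed with CH2Cl at 120° (3.7); H at 240° is eclipsed with CN at 240° (1.4). Total 6.1 kcal/mol.
CH2Cl at 180° is staggered. Ph at 120° is gauche with CH2Cl at 180° (1.1). Total 1.1 kcal/mol.
CH2Cl at 240° is eclipsed. H at 0° is eclipsed with CN at 0° (1.4); Ph at 120° is eclipsed with H at 120° (1.7); H at 240° is eclipsed with CH2Cl at 240° (1.8). Total 4.9 kcal/mol.
CH2Cl at 300° is staggered. Ph at 120° is gauche with CN at 60° (0.8). Total 0.8 kcal/mol.
The minimum (0.8 kcal/mol) occurs with CH2Cl at 300°.

300°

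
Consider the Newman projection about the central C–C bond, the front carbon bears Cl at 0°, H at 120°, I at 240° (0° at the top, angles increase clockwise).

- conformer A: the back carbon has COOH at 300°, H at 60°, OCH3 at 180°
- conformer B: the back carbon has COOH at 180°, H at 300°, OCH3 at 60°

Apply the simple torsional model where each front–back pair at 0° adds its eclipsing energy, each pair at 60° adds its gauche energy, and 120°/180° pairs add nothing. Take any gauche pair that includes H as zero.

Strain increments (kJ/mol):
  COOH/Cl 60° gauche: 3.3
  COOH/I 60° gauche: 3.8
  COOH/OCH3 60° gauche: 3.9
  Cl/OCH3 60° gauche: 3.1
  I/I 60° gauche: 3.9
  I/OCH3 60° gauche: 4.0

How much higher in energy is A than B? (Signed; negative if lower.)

+4.2 kJ/mol

A (staggered): Cl–COOH gauche, I–COOH gauche, I–OCH3 gauche; 3.3 + 3.8 + 4.0 = 11.1 kJ/mol.
B (staggered): Cl–OCH3 gauche, I–COOH gauche; 3.1 + 3.8 = 6.9 kJ/mol.
E(A) − E(B) = 11.1 − 6.9 = +4.2 kJ/mol.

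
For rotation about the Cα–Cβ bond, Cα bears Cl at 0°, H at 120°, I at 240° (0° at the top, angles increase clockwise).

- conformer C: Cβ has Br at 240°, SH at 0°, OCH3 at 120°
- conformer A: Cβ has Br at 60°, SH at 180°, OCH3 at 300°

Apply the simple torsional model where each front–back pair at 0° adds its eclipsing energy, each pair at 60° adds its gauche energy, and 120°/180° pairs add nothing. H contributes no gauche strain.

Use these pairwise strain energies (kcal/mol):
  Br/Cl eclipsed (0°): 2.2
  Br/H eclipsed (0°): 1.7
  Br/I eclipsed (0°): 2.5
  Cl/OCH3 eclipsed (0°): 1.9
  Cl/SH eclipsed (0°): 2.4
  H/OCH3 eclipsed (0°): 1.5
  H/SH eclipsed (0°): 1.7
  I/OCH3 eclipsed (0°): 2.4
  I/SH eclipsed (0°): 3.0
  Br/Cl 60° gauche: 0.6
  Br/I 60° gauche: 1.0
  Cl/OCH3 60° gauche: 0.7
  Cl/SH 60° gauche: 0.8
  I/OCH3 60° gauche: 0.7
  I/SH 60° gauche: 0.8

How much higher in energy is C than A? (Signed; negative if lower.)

C (eclipsed): Cl–SH eclipsed, H–OCH3 eclipsed, I–Br eclipsed; 2.4 + 1.5 + 2.5 = 6.4 kcal/mol.
A (staggered): Cl–Br gauche, Cl–OCH3 gauche, I–SH gauche, I–OCH3 gauche; 0.6 + 0.7 + 0.8 + 0.7 = 2.8 kcal/mol.
E(C) − E(A) = 6.4 − 2.8 = +3.6 kcal/mol.

+3.6 kcal/mol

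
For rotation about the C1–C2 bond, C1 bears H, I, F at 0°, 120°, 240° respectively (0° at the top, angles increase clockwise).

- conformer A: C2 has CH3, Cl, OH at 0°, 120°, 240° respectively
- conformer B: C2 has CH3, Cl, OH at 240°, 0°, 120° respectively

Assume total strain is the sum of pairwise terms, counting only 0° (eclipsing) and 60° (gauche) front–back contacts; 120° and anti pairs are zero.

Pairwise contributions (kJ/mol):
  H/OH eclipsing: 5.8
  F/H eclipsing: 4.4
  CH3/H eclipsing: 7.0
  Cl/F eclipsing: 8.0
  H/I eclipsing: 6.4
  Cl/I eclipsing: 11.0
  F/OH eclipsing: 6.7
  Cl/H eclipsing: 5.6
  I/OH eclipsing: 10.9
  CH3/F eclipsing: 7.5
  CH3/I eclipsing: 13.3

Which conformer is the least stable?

A (eclipsed): H(0°)/CH3(0°) eclipsed 7.0; I(120°)/Cl(120°) eclipsed 11.0; F(240°)/OH(240°) eclipsed 6.7 → 24.7 kJ/mol.
B (eclipsed): H(0°)/Cl(0°) eclipsed 5.6; I(120°)/OH(120°) eclipsed 10.9; F(240°)/CH3(240°) eclipsed 7.5 → 24.0 kJ/mol.
A has the highest total (24.7 kJ/mol).

A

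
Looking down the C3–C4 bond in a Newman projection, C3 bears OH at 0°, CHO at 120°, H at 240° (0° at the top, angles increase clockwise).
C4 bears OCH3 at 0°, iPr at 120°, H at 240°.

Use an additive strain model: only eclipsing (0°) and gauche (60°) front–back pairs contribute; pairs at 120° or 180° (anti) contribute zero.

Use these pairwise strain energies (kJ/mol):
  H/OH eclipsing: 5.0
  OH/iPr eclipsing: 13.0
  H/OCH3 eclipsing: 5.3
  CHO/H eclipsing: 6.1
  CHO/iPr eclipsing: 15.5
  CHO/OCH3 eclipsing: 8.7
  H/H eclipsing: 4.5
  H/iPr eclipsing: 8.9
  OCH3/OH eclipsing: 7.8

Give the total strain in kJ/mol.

This conformer (eclipsed): OH(0°)/OCH3(0°) eclipsed 7.8; CHO(120°)/iPr(120°) eclipsed 15.5; H(240°)/H(240°) eclipsed 4.5 → 27.8 kJ/mol.

27.8 kJ/mol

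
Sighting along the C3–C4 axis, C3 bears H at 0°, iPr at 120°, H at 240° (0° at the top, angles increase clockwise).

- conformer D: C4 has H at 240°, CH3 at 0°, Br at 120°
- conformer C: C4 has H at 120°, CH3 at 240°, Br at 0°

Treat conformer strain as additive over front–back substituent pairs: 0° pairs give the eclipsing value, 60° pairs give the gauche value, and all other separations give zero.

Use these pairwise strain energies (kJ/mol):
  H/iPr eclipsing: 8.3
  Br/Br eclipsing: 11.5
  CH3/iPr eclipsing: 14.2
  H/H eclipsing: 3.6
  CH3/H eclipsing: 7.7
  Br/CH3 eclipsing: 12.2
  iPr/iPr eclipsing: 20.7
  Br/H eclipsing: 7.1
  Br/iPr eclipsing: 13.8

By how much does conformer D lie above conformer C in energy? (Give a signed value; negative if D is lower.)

+2.0 kJ/mol

D (eclipsed): H(0°)/CH3(0°) eclipsed 7.7; iPr(120°)/Br(120°) eclipsed 13.8; H(240°)/H(240°) eclipsed 3.6 → 25.1 kJ/mol.
C (eclipsed): H(0°)/Br(0°) eclipsed 7.1; iPr(120°)/H(120°) eclipsed 8.3; H(240°)/CH3(240°) eclipsed 7.7 → 23.1 kJ/mol.
E(D) − E(C) = 25.1 − 23.1 = +2.0 kJ/mol.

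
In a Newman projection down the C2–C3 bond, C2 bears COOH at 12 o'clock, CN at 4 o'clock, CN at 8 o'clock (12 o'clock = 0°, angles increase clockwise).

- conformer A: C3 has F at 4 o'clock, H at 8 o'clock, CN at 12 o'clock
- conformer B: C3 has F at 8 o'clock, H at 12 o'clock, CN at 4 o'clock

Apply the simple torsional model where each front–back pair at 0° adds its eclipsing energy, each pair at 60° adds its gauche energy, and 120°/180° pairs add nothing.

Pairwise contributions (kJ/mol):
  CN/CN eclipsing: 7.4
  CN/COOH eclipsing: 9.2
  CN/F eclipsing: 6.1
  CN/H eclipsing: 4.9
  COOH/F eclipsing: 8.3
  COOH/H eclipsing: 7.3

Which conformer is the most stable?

A (eclipsed): COOH(0°)/CN(0°) eclipsed 9.2; CN(120°)/F(120°) eclipsed 6.1; CN(240°)/H(240°) eclipsed 4.9 → 20.2 kJ/mol.
B (eclipsed): COOH(0°)/H(0°) eclipsed 7.3; CN(120°)/CN(120°) eclipsed 7.4; CN(240°)/F(240°) eclipsed 6.1 → 20.8 kJ/mol.
A has the lowest total (20.2 kJ/mol).

A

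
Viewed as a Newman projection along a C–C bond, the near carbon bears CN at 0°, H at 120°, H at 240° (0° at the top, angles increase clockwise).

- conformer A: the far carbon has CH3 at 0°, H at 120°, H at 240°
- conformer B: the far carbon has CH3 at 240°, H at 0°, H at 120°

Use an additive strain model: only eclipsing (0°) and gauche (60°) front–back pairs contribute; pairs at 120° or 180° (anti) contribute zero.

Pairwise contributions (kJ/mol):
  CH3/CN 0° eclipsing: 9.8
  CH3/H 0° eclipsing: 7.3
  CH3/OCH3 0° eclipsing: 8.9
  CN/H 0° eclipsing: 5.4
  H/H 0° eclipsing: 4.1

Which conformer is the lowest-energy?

B

A is eclipsed. CN at 0° is eclipsed with CH3 at 0° (9.8); H at 120° is eclipsed with H at 120° (4.1); H at 240° is eclipsed with H at 240° (4.1). Total 18.0 kJ/mol.
B is eclipsed. CN at 0° is eclipsed with H at 0° (5.4); H at 120° is eclipsed with H at 120° (4.1); H at 240° is eclipsed with CH3 at 240° (7.3). Total 16.8 kJ/mol.
B has the lowest total (16.8 kJ/mol).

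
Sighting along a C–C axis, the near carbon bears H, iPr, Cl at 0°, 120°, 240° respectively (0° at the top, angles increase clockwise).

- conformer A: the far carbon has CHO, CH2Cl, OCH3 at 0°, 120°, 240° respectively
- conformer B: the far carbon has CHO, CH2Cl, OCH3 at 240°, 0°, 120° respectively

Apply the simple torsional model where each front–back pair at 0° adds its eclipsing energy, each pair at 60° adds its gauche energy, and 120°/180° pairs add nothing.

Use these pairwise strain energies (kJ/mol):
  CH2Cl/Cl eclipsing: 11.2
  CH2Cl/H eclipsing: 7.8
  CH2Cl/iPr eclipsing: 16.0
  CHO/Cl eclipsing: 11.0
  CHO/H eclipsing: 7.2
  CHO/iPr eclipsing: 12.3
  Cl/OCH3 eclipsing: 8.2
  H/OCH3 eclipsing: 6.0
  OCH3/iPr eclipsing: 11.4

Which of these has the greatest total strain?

A (eclipsed): H–CHO eclipsed, iPr–CH2Cl eclipsed, Cl–OCH3 eclipsed; 7.2 + 16.0 + 8.2 = 31.4 kJ/mol.
B (eclipsed): H–CH2Cl eclipsed, iPr–OCH3 eclipsed, Cl–CHO eclipsed; 7.8 + 11.4 + 11.0 = 30.2 kJ/mol.
A has the highest total (31.4 kJ/mol).

A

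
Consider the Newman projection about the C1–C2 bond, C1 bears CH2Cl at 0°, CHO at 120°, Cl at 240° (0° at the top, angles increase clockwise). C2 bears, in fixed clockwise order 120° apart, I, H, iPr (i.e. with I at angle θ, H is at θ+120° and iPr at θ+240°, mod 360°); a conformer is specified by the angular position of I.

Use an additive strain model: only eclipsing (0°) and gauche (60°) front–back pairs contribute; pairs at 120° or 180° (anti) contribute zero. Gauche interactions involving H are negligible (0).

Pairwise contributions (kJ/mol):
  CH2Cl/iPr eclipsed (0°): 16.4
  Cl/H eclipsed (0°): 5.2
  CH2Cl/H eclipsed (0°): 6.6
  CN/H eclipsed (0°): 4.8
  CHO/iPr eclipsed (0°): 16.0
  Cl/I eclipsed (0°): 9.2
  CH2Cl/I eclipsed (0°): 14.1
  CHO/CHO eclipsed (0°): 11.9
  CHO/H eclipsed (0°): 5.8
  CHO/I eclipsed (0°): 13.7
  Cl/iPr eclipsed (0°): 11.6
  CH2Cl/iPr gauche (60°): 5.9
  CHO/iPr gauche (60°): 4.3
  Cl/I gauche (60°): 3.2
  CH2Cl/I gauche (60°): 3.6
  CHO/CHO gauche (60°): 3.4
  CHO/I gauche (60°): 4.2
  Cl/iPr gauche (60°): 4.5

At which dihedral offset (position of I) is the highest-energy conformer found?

120°

I at 0° (eclipsed): CH2Cl(0°)/I(0°) eclipsed 14.1; CHO(120°)/H(120°) eclipsed 5.8; Cl(240°)/iPr(240°) eclipsed 11.6 → 31.5 kJ/mol.
I at 60° (staggered): CH2Cl(0°)/I(60°) gauche 3.6; CH2Cl(0°)/iPr(300°) gauche 5.9; CHO(120°)/I(60°) gauche 4.2; Cl(240°)/iPr(300°) gauche 4.5 → 18.2 kJ/mol.
I at 120° (eclipsed): CH2Cl(0°)/iPr(0°) eclipsed 16.4; CHO(120°)/I(120°) eclipsed 13.7; Cl(240°)/H(240°) eclipsed 5.2 → 35.3 kJ/mol.
I at 180° (staggered): CH2Cl(0°)/iPr(60°) gauche 5.9; CHO(120°)/I(180°) gauche 4.2; CHO(120°)/iPr(60°) gauche 4.3; Cl(240°)/I(180°) gauche 3.2 → 17.6 kJ/mol.
I at 240° (eclipsed): CH2Cl(0°)/H(0°) eclipsed 6.6; CHO(120°)/iPr(120°) eclipsed 16.0; Cl(240°)/I(240°) eclipsed 9.2 → 31.8 kJ/mol.
I at 300° (staggered): CH2Cl(0°)/I(300°) gauche 3.6; CHO(120°)/iPr(180°) gauche 4.3; Cl(240°)/I(300°) gauche 3.2; Cl(240°)/iPr(180°) gauche 4.5 → 15.6 kJ/mol.
The maximum (35.3 kJ/mol) occurs with I at 120°.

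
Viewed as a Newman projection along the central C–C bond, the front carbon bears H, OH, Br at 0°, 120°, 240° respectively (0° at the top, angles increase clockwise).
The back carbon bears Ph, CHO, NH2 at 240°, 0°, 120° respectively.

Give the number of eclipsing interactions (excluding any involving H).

2

Non-H eclipsing pairs: OH(120°)/NH2(120°); Br(240°)/Ph(240°) — 2 interactions.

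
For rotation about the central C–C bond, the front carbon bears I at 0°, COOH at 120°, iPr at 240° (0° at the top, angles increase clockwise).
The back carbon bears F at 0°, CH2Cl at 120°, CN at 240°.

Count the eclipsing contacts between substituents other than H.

Non-H eclipsing pairs: I(0°)/F(0°); COOH(120°)/CH2Cl(120°); iPr(240°)/CN(240°) — 3 interactions.

3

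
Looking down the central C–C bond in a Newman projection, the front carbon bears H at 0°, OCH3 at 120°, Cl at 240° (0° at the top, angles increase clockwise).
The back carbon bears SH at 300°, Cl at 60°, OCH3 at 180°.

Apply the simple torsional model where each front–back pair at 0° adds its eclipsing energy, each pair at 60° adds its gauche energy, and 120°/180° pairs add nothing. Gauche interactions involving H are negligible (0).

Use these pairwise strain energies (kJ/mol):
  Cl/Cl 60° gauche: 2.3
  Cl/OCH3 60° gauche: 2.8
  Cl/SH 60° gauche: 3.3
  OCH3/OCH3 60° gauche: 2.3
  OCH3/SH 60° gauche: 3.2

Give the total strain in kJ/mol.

This conformer (staggered): OCH3(120°)/Cl(60°) gauche 2.8; OCH3(120°)/OCH3(180°) gauche 2.3; Cl(240°)/SH(300°) gauche 3.3; Cl(240°)/OCH3(180°) gauche 2.8 → 11.2 kJ/mol.

11.2 kJ/mol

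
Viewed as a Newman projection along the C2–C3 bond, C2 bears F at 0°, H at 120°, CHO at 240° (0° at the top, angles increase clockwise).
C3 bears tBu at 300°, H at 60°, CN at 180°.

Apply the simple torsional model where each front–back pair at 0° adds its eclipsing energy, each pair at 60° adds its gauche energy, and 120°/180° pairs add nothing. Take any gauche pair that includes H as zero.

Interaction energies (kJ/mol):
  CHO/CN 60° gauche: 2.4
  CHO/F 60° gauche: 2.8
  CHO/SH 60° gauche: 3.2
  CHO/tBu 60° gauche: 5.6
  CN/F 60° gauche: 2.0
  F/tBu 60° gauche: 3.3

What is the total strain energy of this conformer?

This conformer is staggered. F at 0° is gauche with tBu at 300° (3.3); CHO at 240° is gauche with tBu at 300° (5.6); CHO at 240° is gauche with CN at 180° (2.4). Total 11.3 kJ/mol.

11.3 kJ/mol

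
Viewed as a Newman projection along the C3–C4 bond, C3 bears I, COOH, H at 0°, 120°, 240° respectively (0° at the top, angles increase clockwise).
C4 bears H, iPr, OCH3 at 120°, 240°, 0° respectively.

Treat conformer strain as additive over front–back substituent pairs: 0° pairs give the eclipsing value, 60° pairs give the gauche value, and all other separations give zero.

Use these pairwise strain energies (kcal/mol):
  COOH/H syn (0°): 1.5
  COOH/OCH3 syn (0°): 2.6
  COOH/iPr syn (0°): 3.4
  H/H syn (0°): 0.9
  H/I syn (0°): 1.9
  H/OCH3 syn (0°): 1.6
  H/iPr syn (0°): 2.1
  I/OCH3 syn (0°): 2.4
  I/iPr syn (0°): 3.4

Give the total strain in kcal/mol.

This conformer (eclipsed): I–OCH3 eclipsed, COOH–H eclipsed, H–iPr eclipsed; 2.4 + 1.5 + 2.1 = 6.0 kcal/mol.

6.0 kcal/mol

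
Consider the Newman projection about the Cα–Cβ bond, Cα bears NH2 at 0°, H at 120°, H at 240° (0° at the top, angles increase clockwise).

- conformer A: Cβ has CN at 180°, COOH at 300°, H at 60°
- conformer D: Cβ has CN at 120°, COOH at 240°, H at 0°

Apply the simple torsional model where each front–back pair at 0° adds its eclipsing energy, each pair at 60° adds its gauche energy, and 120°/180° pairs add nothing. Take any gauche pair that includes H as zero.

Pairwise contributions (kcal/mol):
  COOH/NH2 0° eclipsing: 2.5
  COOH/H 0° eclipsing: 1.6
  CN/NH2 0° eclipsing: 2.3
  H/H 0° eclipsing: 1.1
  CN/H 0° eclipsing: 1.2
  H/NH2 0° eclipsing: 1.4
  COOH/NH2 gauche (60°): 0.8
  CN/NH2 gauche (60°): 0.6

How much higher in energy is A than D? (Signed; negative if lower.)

A is staggered. NH2 at 0° is gauche with COOH at 300° (0.8). Total 0.8 kcal/mol.
D is eclipsed. NH2 at 0° is eclipsed with H at 0° (1.4); H at 120° is eclipsed with CN at 120° (1.2); H at 240° is eclipsed with COOH at 240° (1.6). Total 4.2 kcal/mol.
E(A) − E(D) = 0.8 − 4.2 = -3.4 kcal/mol.

-3.4 kcal/mol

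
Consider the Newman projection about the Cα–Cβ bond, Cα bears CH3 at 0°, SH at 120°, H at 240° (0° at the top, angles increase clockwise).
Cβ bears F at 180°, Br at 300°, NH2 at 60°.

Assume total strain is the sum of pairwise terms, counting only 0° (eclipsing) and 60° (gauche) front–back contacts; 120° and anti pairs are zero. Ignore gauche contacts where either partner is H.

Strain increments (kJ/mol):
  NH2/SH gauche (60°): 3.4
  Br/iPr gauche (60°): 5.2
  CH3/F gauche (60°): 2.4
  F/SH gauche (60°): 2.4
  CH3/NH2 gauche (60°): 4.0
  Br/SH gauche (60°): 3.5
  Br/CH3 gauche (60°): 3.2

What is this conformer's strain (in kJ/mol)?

13.0 kJ/mol

This conformer is staggered. CH3 at 0° is gauche with Br at 300° (3.2); CH3 at 0° is gauche with NH2 at 60° (4.0); SH at 120° is gauche with F at 180° (2.4); SH at 120° is gauche with NH2 at 60° (3.4). Total 13.0 kJ/mol.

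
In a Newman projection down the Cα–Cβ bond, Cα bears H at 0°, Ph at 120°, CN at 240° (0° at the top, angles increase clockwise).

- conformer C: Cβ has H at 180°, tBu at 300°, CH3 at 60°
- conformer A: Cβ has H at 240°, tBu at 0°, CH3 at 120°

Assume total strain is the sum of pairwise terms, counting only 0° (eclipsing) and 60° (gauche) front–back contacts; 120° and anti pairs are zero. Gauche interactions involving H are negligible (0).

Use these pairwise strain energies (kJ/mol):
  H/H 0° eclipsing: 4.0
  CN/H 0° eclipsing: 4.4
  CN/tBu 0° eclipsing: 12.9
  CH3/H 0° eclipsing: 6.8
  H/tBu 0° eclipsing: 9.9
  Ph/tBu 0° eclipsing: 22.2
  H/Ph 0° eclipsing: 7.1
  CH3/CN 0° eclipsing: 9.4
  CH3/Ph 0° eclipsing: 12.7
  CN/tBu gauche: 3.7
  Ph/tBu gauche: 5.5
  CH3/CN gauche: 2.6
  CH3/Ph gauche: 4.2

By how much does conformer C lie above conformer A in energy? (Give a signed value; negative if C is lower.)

C (staggered): Ph(120°)/CH3(60°) gauche 4.2; CN(240°)/tBu(300°) gauche 3.7 → 7.9 kJ/mol.
A (eclipsed): H(0°)/tBu(0°) eclipsed 9.9; Ph(120°)/CH3(120°) eclipsed 12.7; CN(240°)/H(240°) eclipsed 4.4 → 27.0 kJ/mol.
E(C) − E(A) = 7.9 − 27.0 = -19.1 kJ/mol.

-19.1 kJ/mol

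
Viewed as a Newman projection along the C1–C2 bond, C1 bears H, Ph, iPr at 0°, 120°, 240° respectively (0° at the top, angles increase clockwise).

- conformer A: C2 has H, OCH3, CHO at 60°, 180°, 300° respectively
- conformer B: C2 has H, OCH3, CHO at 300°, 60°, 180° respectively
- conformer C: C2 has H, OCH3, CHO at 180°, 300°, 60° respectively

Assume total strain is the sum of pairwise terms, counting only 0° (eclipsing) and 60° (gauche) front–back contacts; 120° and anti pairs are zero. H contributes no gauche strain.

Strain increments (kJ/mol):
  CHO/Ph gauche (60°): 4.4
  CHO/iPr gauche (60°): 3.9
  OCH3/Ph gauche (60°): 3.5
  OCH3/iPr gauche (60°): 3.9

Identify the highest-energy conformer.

A (staggered): Ph–OCH3 gauche, iPr–OCH3 gauche, iPr–CHO gauche; 3.5 + 3.9 + 3.9 = 11.3 kJ/mol.
B (staggered): Ph–OCH3 gauche, Ph–CHO gauche, iPr–CHO gauche; 3.5 + 4.4 + 3.9 = 11.8 kJ/mol.
C (staggered): Ph–CHO gauche, iPr–OCH3 gauche; 4.4 + 3.9 = 8.3 kJ/mol.
B has the highest total (11.8 kJ/mol).

B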